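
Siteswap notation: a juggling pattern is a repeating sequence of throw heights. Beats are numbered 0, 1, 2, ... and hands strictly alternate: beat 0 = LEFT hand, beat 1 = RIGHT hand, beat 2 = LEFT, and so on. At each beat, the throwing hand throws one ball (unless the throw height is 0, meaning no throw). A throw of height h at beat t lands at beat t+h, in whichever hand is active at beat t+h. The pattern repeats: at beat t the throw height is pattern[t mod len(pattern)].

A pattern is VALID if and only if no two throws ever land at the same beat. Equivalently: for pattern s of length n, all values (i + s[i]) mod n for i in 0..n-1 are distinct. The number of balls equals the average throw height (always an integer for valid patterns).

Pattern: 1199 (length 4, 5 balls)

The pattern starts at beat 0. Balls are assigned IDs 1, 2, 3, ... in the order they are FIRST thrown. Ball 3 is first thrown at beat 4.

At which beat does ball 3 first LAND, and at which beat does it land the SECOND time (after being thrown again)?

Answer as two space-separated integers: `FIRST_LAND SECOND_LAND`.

Beat 0 (L): throw ball1 h=1 -> lands@1:R; in-air after throw: [b1@1:R]
Beat 1 (R): throw ball1 h=1 -> lands@2:L; in-air after throw: [b1@2:L]
Beat 2 (L): throw ball1 h=9 -> lands@11:R; in-air after throw: [b1@11:R]
Beat 3 (R): throw ball2 h=9 -> lands@12:L; in-air after throw: [b1@11:R b2@12:L]
Beat 4 (L): throw ball3 h=1 -> lands@5:R; in-air after throw: [b3@5:R b1@11:R b2@12:L]
Beat 5 (R): throw ball3 h=1 -> lands@6:L; in-air after throw: [b3@6:L b1@11:R b2@12:L]
Beat 6 (L): throw ball3 h=9 -> lands@15:R; in-air after throw: [b1@11:R b2@12:L b3@15:R]
Ball 3: thrown@4 h=1 -> first land @5; rethrown@5 h=1 -> second land @6

Answer: 5 6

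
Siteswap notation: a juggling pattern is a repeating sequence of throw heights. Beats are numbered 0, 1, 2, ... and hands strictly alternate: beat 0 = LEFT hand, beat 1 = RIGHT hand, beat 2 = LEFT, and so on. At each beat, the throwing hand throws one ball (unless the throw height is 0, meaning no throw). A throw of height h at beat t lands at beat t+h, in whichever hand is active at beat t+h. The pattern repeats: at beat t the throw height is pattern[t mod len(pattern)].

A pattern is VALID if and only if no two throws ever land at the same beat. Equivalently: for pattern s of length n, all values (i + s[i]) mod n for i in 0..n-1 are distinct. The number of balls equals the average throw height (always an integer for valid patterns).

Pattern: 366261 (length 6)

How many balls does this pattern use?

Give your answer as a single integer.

Pattern = [3, 6, 6, 2, 6, 1], length n = 6
  position 0: throw height = 3, running sum = 3
  position 1: throw height = 6, running sum = 9
  position 2: throw height = 6, running sum = 15
  position 3: throw height = 2, running sum = 17
  position 4: throw height = 6, running sum = 23
  position 5: throw height = 1, running sum = 24
Total sum = 24; balls = sum / n = 24 / 6 = 4

Answer: 4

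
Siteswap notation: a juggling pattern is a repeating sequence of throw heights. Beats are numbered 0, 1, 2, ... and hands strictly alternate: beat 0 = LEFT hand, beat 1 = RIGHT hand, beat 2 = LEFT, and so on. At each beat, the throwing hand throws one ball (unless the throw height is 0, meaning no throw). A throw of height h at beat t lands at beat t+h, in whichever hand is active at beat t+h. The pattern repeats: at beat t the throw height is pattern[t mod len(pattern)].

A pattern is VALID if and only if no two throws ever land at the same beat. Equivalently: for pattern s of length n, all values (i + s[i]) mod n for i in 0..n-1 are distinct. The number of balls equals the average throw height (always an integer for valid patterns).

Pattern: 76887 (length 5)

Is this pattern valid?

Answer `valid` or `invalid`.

i=0: (i + s[i]) mod n = (0 + 7) mod 5 = 2
i=1: (i + s[i]) mod n = (1 + 6) mod 5 = 2
i=2: (i + s[i]) mod n = (2 + 8) mod 5 = 0
i=3: (i + s[i]) mod n = (3 + 8) mod 5 = 1
i=4: (i + s[i]) mod n = (4 + 7) mod 5 = 1
Residues: [2, 2, 0, 1, 1], distinct: False

Answer: invalid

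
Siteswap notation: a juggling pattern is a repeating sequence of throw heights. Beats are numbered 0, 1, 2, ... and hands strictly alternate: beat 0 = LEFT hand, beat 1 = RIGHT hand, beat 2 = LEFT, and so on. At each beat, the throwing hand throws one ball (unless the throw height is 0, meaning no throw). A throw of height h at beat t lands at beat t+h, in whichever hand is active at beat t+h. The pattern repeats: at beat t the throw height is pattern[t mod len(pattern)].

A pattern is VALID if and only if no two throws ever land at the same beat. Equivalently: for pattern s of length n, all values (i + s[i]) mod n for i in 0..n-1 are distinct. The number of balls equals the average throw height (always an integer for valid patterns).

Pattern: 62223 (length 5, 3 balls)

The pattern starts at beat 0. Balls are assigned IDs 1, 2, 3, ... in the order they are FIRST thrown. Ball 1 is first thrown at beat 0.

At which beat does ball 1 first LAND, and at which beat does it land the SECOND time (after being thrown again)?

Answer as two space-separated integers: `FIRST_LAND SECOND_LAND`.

Beat 0 (L): throw ball1 h=6 -> lands@6:L; in-air after throw: [b1@6:L]
Beat 1 (R): throw ball2 h=2 -> lands@3:R; in-air after throw: [b2@3:R b1@6:L]
Beat 2 (L): throw ball3 h=2 -> lands@4:L; in-air after throw: [b2@3:R b3@4:L b1@6:L]
Beat 3 (R): throw ball2 h=2 -> lands@5:R; in-air after throw: [b3@4:L b2@5:R b1@6:L]
Beat 4 (L): throw ball3 h=3 -> lands@7:R; in-air after throw: [b2@5:R b1@6:L b3@7:R]
Beat 5 (R): throw ball2 h=6 -> lands@11:R; in-air after throw: [b1@6:L b3@7:R b2@11:R]
Beat 6 (L): throw ball1 h=2 -> lands@8:L; in-air after throw: [b3@7:R b1@8:L b2@11:R]
Beat 7 (R): throw ball3 h=2 -> lands@9:R; in-air after throw: [b1@8:L b3@9:R b2@11:R]
Beat 8 (L): throw ball1 h=2 -> lands@10:L; in-air after throw: [b3@9:R b1@10:L b2@11:R]
Ball 1: thrown@0 h=6 -> first land @6; rethrown@6 h=2 -> second land @8

Answer: 6 8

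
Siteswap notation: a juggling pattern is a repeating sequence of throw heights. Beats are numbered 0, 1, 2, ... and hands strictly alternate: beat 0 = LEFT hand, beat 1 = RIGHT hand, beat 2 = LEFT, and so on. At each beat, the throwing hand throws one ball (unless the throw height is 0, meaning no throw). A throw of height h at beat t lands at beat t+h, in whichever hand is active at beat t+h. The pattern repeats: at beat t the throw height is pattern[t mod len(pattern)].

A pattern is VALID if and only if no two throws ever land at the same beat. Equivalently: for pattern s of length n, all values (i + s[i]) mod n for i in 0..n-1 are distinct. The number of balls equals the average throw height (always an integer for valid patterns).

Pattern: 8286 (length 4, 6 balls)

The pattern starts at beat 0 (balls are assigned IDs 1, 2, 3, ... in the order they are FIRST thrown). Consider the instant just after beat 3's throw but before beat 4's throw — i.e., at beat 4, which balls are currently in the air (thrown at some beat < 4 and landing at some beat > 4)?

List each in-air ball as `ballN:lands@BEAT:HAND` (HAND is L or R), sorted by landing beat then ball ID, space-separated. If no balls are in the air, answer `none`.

Answer: ball1:lands@8:L ball2:lands@9:R ball3:lands@10:L

Derivation:
Beat 0 (L): throw ball1 h=8 -> lands@8:L; in-air after throw: [b1@8:L]
Beat 1 (R): throw ball2 h=2 -> lands@3:R; in-air after throw: [b2@3:R b1@8:L]
Beat 2 (L): throw ball3 h=8 -> lands@10:L; in-air after throw: [b2@3:R b1@8:L b3@10:L]
Beat 3 (R): throw ball2 h=6 -> lands@9:R; in-air after throw: [b1@8:L b2@9:R b3@10:L]
Beat 4 (L): throw ball4 h=8 -> lands@12:L; in-air after throw: [b1@8:L b2@9:R b3@10:L b4@12:L]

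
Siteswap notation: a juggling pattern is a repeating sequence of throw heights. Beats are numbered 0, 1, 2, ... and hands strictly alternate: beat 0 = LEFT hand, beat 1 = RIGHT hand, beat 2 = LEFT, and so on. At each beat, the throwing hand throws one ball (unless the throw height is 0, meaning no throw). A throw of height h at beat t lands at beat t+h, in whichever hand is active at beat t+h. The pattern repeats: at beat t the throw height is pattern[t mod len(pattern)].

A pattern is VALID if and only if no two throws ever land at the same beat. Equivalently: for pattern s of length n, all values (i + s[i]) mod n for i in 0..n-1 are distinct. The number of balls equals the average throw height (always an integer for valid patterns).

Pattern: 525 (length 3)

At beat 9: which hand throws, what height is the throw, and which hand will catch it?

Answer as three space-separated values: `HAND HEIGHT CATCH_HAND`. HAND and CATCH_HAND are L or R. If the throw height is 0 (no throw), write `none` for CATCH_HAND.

Beat 9: 9 mod 2 = 1, so hand = R
Throw height = pattern[9 mod 3] = pattern[0] = 5
Lands at beat 9+5=14, 14 mod 2 = 0, so catch hand = L

Answer: R 5 L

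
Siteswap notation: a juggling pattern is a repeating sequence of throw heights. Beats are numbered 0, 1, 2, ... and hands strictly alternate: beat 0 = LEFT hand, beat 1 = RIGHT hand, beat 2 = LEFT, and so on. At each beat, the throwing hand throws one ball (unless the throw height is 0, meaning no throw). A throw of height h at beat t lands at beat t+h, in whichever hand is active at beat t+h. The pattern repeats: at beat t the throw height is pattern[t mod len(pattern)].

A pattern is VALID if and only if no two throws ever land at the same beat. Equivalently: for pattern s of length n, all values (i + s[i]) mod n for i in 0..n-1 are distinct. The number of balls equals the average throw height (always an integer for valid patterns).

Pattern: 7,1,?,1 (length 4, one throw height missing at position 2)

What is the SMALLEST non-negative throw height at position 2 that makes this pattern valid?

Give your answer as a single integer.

i=0: (0 + 7) mod 4 = 3
i=1: (1 + 1) mod 4 = 2
i=2: s[i]=? (unknown)
i=3: (3 + 1) mod 4 = 0
Known residues: [0, 2, 3]; need a permutation of 0..3, so missing residue r = 1
Need (2 + s) mod 4 = 1; smallest s = (1 - 2) mod 4 = 3

Answer: 3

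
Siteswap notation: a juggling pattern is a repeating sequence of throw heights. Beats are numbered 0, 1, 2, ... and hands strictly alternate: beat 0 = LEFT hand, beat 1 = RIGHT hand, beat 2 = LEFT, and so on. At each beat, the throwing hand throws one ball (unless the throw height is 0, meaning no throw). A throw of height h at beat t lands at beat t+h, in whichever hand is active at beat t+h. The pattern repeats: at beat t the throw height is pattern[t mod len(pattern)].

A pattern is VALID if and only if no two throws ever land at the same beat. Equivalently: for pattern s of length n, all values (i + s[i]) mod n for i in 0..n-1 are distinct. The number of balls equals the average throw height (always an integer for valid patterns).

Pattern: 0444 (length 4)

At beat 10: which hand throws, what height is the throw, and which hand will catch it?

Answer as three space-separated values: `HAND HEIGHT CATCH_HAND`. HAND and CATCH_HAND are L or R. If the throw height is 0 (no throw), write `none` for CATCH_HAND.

Answer: L 4 L

Derivation:
Beat 10: 10 mod 2 = 0, so hand = L
Throw height = pattern[10 mod 4] = pattern[2] = 4
Lands at beat 10+4=14, 14 mod 2 = 0, so catch hand = L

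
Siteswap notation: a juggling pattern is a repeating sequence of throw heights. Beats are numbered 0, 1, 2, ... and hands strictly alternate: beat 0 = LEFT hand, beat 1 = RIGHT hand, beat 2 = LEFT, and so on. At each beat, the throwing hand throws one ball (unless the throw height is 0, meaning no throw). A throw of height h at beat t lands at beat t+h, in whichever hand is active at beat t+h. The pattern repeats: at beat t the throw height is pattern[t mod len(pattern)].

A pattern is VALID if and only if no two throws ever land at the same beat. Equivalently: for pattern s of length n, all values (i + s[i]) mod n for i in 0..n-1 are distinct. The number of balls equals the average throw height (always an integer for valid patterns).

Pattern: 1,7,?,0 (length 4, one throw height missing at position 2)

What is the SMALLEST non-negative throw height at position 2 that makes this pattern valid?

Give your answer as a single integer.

Answer: 0

Derivation:
i=0: (0 + 1) mod 4 = 1
i=1: (1 + 7) mod 4 = 0
i=2: s[i]=? (unknown)
i=3: (3 + 0) mod 4 = 3
Known residues: [0, 1, 3]; need a permutation of 0..3, so missing residue r = 2
Need (2 + s) mod 4 = 2; smallest s = (2 - 2) mod 4 = 0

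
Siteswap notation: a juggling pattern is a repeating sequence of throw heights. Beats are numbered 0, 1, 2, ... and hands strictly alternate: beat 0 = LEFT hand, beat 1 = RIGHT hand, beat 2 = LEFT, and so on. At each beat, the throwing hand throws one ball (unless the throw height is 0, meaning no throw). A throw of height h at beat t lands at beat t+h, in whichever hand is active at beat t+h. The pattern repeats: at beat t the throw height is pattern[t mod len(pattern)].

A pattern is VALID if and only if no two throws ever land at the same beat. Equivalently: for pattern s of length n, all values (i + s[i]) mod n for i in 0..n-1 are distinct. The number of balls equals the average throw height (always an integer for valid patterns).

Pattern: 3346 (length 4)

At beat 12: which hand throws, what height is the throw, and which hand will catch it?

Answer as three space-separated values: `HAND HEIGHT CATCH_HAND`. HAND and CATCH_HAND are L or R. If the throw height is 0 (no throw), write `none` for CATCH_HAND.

Beat 12: 12 mod 2 = 0, so hand = L
Throw height = pattern[12 mod 4] = pattern[0] = 3
Lands at beat 12+3=15, 15 mod 2 = 1, so catch hand = R

Answer: L 3 R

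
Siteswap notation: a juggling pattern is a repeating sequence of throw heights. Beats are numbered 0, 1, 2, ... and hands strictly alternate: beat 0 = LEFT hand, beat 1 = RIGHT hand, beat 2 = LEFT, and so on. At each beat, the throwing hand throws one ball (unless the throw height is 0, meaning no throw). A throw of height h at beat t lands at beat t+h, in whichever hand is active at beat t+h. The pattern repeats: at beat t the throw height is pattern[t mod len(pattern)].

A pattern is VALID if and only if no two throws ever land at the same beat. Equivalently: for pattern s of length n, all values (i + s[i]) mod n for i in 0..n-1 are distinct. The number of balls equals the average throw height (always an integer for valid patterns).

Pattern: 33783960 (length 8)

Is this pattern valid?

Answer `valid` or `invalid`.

i=0: (i + s[i]) mod n = (0 + 3) mod 8 = 3
i=1: (i + s[i]) mod n = (1 + 3) mod 8 = 4
i=2: (i + s[i]) mod n = (2 + 7) mod 8 = 1
i=3: (i + s[i]) mod n = (3 + 8) mod 8 = 3
i=4: (i + s[i]) mod n = (4 + 3) mod 8 = 7
i=5: (i + s[i]) mod n = (5 + 9) mod 8 = 6
i=6: (i + s[i]) mod n = (6 + 6) mod 8 = 4
i=7: (i + s[i]) mod n = (7 + 0) mod 8 = 7
Residues: [3, 4, 1, 3, 7, 6, 4, 7], distinct: False

Answer: invalid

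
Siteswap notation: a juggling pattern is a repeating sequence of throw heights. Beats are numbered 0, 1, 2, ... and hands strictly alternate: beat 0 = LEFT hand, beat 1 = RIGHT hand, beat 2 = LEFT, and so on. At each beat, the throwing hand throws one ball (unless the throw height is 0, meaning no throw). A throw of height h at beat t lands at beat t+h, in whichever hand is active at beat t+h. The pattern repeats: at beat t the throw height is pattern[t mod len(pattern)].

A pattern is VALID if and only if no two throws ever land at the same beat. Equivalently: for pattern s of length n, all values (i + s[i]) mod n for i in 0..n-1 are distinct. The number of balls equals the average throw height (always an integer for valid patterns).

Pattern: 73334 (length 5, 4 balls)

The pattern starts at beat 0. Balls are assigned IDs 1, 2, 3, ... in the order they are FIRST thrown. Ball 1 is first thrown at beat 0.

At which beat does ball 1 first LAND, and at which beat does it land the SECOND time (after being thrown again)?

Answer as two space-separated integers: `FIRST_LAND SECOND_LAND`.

Beat 0 (L): throw ball1 h=7 -> lands@7:R; in-air after throw: [b1@7:R]
Beat 1 (R): throw ball2 h=3 -> lands@4:L; in-air after throw: [b2@4:L b1@7:R]
Beat 2 (L): throw ball3 h=3 -> lands@5:R; in-air after throw: [b2@4:L b3@5:R b1@7:R]
Beat 3 (R): throw ball4 h=3 -> lands@6:L; in-air after throw: [b2@4:L b3@5:R b4@6:L b1@7:R]
Beat 4 (L): throw ball2 h=4 -> lands@8:L; in-air after throw: [b3@5:R b4@6:L b1@7:R b2@8:L]
Beat 5 (R): throw ball3 h=7 -> lands@12:L; in-air after throw: [b4@6:L b1@7:R b2@8:L b3@12:L]
Beat 6 (L): throw ball4 h=3 -> lands@9:R; in-air after throw: [b1@7:R b2@8:L b4@9:R b3@12:L]
Beat 7 (R): throw ball1 h=3 -> lands@10:L; in-air after throw: [b2@8:L b4@9:R b1@10:L b3@12:L]
Beat 8 (L): throw ball2 h=3 -> lands@11:R; in-air after throw: [b4@9:R b1@10:L b2@11:R b3@12:L]
Beat 9 (R): throw ball4 h=4 -> lands@13:R; in-air after throw: [b1@10:L b2@11:R b3@12:L b4@13:R]
Beat 10 (L): throw ball1 h=7 -> lands@17:R; in-air after throw: [b2@11:R b3@12:L b4@13:R b1@17:R]
Ball 1: thrown@0 h=7 -> first land @7; rethrown@7 h=3 -> second land @10

Answer: 7 10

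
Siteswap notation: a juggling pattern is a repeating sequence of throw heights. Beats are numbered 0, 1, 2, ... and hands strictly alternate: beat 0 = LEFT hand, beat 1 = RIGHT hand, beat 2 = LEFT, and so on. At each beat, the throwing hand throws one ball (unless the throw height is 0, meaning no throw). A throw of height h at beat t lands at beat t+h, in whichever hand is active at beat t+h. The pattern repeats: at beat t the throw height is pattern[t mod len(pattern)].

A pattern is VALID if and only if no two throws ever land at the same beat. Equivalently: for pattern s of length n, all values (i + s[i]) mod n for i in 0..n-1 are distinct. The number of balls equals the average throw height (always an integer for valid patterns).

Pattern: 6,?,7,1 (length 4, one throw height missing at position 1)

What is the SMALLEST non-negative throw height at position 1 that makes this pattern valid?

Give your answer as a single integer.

Answer: 2

Derivation:
i=0: (0 + 6) mod 4 = 2
i=1: s[i]=? (unknown)
i=2: (2 + 7) mod 4 = 1
i=3: (3 + 1) mod 4 = 0
Known residues: [0, 1, 2]; need a permutation of 0..3, so missing residue r = 3
Need (1 + s) mod 4 = 3; smallest s = (3 - 1) mod 4 = 2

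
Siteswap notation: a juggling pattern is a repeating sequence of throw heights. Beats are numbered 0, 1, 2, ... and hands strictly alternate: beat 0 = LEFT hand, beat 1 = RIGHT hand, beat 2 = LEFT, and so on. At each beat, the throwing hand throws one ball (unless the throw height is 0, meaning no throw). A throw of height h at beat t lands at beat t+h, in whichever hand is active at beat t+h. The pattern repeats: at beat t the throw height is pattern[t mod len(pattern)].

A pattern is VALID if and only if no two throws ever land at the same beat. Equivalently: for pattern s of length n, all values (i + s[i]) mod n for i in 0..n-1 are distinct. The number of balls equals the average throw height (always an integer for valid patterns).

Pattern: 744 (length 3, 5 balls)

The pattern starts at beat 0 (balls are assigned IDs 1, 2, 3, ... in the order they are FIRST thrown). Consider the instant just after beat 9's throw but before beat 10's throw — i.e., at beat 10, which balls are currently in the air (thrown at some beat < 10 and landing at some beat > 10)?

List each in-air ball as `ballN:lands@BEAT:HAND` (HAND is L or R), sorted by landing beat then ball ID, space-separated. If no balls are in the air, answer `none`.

Answer: ball1:lands@11:R ball5:lands@12:L ball3:lands@13:R ball2:lands@16:L

Derivation:
Beat 0 (L): throw ball1 h=7 -> lands@7:R; in-air after throw: [b1@7:R]
Beat 1 (R): throw ball2 h=4 -> lands@5:R; in-air after throw: [b2@5:R b1@7:R]
Beat 2 (L): throw ball3 h=4 -> lands@6:L; in-air after throw: [b2@5:R b3@6:L b1@7:R]
Beat 3 (R): throw ball4 h=7 -> lands@10:L; in-air after throw: [b2@5:R b3@6:L b1@7:R b4@10:L]
Beat 4 (L): throw ball5 h=4 -> lands@8:L; in-air after throw: [b2@5:R b3@6:L b1@7:R b5@8:L b4@10:L]
Beat 5 (R): throw ball2 h=4 -> lands@9:R; in-air after throw: [b3@6:L b1@7:R b5@8:L b2@9:R b4@10:L]
Beat 6 (L): throw ball3 h=7 -> lands@13:R; in-air after throw: [b1@7:R b5@8:L b2@9:R b4@10:L b3@13:R]
Beat 7 (R): throw ball1 h=4 -> lands@11:R; in-air after throw: [b5@8:L b2@9:R b4@10:L b1@11:R b3@13:R]
Beat 8 (L): throw ball5 h=4 -> lands@12:L; in-air after throw: [b2@9:R b4@10:L b1@11:R b5@12:L b3@13:R]
Beat 9 (R): throw ball2 h=7 -> lands@16:L; in-air after throw: [b4@10:L b1@11:R b5@12:L b3@13:R b2@16:L]
Beat 10 (L): throw ball4 h=4 -> lands@14:L; in-air after throw: [b1@11:R b5@12:L b3@13:R b4@14:L b2@16:L]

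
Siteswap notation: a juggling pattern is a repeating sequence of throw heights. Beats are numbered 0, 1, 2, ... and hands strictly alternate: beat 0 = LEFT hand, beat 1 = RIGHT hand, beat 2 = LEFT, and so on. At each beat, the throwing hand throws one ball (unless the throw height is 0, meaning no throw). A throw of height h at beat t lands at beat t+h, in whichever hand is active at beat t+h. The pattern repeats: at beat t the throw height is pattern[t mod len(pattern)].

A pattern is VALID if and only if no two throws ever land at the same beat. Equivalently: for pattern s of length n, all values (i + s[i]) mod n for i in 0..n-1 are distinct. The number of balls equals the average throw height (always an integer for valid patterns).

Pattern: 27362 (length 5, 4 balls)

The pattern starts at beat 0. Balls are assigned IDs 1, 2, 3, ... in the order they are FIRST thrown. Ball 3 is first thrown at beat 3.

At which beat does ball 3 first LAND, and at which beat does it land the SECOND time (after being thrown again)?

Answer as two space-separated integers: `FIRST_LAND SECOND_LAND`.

Answer: 9 11

Derivation:
Beat 0 (L): throw ball1 h=2 -> lands@2:L; in-air after throw: [b1@2:L]
Beat 1 (R): throw ball2 h=7 -> lands@8:L; in-air after throw: [b1@2:L b2@8:L]
Beat 2 (L): throw ball1 h=3 -> lands@5:R; in-air after throw: [b1@5:R b2@8:L]
Beat 3 (R): throw ball3 h=6 -> lands@9:R; in-air after throw: [b1@5:R b2@8:L b3@9:R]
Beat 4 (L): throw ball4 h=2 -> lands@6:L; in-air after throw: [b1@5:R b4@6:L b2@8:L b3@9:R]
Beat 5 (R): throw ball1 h=2 -> lands@7:R; in-air after throw: [b4@6:L b1@7:R b2@8:L b3@9:R]
Beat 6 (L): throw ball4 h=7 -> lands@13:R; in-air after throw: [b1@7:R b2@8:L b3@9:R b4@13:R]
Beat 7 (R): throw ball1 h=3 -> lands@10:L; in-air after throw: [b2@8:L b3@9:R b1@10:L b4@13:R]
Beat 8 (L): throw ball2 h=6 -> lands@14:L; in-air after throw: [b3@9:R b1@10:L b4@13:R b2@14:L]
Beat 9 (R): throw ball3 h=2 -> lands@11:R; in-air after throw: [b1@10:L b3@11:R b4@13:R b2@14:L]
Beat 10 (L): throw ball1 h=2 -> lands@12:L; in-air after throw: [b3@11:R b1@12:L b4@13:R b2@14:L]
Beat 11 (R): throw ball3 h=7 -> lands@18:L; in-air after throw: [b1@12:L b4@13:R b2@14:L b3@18:L]
Ball 3: thrown@3 h=6 -> first land @9; rethrown@9 h=2 -> second land @11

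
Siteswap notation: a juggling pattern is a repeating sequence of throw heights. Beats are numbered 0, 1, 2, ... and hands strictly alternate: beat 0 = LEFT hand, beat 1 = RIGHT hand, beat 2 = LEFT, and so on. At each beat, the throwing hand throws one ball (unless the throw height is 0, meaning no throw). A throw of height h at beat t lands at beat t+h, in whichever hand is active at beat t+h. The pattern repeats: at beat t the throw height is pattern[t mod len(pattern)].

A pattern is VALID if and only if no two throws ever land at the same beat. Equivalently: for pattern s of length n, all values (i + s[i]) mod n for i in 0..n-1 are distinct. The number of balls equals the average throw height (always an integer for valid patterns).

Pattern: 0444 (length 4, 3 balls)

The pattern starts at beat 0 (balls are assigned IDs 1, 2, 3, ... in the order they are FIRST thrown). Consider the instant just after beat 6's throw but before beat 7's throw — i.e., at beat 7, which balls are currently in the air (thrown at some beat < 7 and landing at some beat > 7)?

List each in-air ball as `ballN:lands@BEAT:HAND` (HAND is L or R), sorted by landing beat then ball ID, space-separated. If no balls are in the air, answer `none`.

Beat 1 (R): throw ball1 h=4 -> lands@5:R; in-air after throw: [b1@5:R]
Beat 2 (L): throw ball2 h=4 -> lands@6:L; in-air after throw: [b1@5:R b2@6:L]
Beat 3 (R): throw ball3 h=4 -> lands@7:R; in-air after throw: [b1@5:R b2@6:L b3@7:R]
Beat 5 (R): throw ball1 h=4 -> lands@9:R; in-air after throw: [b2@6:L b3@7:R b1@9:R]
Beat 6 (L): throw ball2 h=4 -> lands@10:L; in-air after throw: [b3@7:R b1@9:R b2@10:L]
Beat 7 (R): throw ball3 h=4 -> lands@11:R; in-air after throw: [b1@9:R b2@10:L b3@11:R]

Answer: ball1:lands@9:R ball2:lands@10:L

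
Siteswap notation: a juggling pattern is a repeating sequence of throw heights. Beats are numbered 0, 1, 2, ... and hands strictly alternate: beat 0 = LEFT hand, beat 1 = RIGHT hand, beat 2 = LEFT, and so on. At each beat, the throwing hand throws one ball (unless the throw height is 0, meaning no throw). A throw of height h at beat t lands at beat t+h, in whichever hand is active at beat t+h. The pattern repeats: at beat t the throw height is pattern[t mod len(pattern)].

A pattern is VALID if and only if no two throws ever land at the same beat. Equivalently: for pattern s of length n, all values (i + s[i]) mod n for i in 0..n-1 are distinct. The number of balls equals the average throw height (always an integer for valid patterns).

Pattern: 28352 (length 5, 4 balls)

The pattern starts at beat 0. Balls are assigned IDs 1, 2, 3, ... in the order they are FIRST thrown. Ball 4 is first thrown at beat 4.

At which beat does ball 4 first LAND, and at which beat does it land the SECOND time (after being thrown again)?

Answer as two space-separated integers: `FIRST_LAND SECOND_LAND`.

Beat 0 (L): throw ball1 h=2 -> lands@2:L; in-air after throw: [b1@2:L]
Beat 1 (R): throw ball2 h=8 -> lands@9:R; in-air after throw: [b1@2:L b2@9:R]
Beat 2 (L): throw ball1 h=3 -> lands@5:R; in-air after throw: [b1@5:R b2@9:R]
Beat 3 (R): throw ball3 h=5 -> lands@8:L; in-air after throw: [b1@5:R b3@8:L b2@9:R]
Beat 4 (L): throw ball4 h=2 -> lands@6:L; in-air after throw: [b1@5:R b4@6:L b3@8:L b2@9:R]
Beat 5 (R): throw ball1 h=2 -> lands@7:R; in-air after throw: [b4@6:L b1@7:R b3@8:L b2@9:R]
Beat 6 (L): throw ball4 h=8 -> lands@14:L; in-air after throw: [b1@7:R b3@8:L b2@9:R b4@14:L]
Beat 7 (R): throw ball1 h=3 -> lands@10:L; in-air after throw: [b3@8:L b2@9:R b1@10:L b4@14:L]
Beat 8 (L): throw ball3 h=5 -> lands@13:R; in-air after throw: [b2@9:R b1@10:L b3@13:R b4@14:L]
Beat 9 (R): throw ball2 h=2 -> lands@11:R; in-air after throw: [b1@10:L b2@11:R b3@13:R b4@14:L]
Beat 10 (L): throw ball1 h=2 -> lands@12:L; in-air after throw: [b2@11:R b1@12:L b3@13:R b4@14:L]
Beat 11 (R): throw ball2 h=8 -> lands@19:R; in-air after throw: [b1@12:L b3@13:R b4@14:L b2@19:R]
Beat 12 (L): throw ball1 h=3 -> lands@15:R; in-air after throw: [b3@13:R b4@14:L b1@15:R b2@19:R]
Ball 4: thrown@4 h=2 -> first land @6; rethrown@6 h=8 -> second land @14

Answer: 6 14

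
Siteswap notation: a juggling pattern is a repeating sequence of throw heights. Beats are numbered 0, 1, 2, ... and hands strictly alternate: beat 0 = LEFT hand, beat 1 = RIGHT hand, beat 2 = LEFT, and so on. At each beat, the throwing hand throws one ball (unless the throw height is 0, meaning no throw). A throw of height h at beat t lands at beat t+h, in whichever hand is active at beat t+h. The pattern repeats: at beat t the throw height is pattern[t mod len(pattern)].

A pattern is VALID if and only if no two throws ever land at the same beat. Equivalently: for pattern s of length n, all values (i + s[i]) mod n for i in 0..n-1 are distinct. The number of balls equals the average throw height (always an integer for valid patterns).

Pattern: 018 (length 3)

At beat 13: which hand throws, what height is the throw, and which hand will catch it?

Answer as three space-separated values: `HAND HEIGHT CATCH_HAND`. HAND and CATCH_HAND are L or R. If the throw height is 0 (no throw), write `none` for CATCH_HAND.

Beat 13: 13 mod 2 = 1, so hand = R
Throw height = pattern[13 mod 3] = pattern[1] = 1
Lands at beat 13+1=14, 14 mod 2 = 0, so catch hand = L

Answer: R 1 L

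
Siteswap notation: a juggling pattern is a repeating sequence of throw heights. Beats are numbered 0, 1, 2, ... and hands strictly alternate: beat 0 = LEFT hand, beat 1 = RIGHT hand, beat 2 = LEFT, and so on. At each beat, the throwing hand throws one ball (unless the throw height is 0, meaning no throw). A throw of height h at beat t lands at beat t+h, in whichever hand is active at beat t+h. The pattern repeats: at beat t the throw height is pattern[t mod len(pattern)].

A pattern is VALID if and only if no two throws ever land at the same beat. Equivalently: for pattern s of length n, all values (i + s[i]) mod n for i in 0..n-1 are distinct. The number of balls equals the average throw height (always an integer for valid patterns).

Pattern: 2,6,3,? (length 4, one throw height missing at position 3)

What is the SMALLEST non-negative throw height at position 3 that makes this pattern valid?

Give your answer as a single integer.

Answer: 1

Derivation:
i=0: (0 + 2) mod 4 = 2
i=1: (1 + 6) mod 4 = 3
i=2: (2 + 3) mod 4 = 1
i=3: s[i]=? (unknown)
Known residues: [1, 2, 3]; need a permutation of 0..3, so missing residue r = 0
Need (3 + s) mod 4 = 0; smallest s = (0 - 3) mod 4 = 1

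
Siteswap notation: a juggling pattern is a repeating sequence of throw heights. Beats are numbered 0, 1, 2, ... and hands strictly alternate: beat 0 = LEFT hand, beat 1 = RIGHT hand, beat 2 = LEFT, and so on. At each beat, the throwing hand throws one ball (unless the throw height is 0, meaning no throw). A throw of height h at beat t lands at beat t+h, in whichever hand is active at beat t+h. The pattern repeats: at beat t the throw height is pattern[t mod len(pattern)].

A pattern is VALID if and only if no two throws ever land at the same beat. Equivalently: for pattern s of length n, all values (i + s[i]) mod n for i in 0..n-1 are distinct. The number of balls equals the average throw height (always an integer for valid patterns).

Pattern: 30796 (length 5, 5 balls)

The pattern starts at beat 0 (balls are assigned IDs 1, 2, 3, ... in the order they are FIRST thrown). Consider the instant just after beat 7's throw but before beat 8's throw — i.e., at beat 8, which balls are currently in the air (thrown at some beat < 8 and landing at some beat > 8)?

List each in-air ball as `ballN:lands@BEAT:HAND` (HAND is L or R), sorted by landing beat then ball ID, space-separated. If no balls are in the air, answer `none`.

Beat 0 (L): throw ball1 h=3 -> lands@3:R; in-air after throw: [b1@3:R]
Beat 2 (L): throw ball2 h=7 -> lands@9:R; in-air after throw: [b1@3:R b2@9:R]
Beat 3 (R): throw ball1 h=9 -> lands@12:L; in-air after throw: [b2@9:R b1@12:L]
Beat 4 (L): throw ball3 h=6 -> lands@10:L; in-air after throw: [b2@9:R b3@10:L b1@12:L]
Beat 5 (R): throw ball4 h=3 -> lands@8:L; in-air after throw: [b4@8:L b2@9:R b3@10:L b1@12:L]
Beat 7 (R): throw ball5 h=7 -> lands@14:L; in-air after throw: [b4@8:L b2@9:R b3@10:L b1@12:L b5@14:L]
Beat 8 (L): throw ball4 h=9 -> lands@17:R; in-air after throw: [b2@9:R b3@10:L b1@12:L b5@14:L b4@17:R]

Answer: ball2:lands@9:R ball3:lands@10:L ball1:lands@12:L ball5:lands@14:L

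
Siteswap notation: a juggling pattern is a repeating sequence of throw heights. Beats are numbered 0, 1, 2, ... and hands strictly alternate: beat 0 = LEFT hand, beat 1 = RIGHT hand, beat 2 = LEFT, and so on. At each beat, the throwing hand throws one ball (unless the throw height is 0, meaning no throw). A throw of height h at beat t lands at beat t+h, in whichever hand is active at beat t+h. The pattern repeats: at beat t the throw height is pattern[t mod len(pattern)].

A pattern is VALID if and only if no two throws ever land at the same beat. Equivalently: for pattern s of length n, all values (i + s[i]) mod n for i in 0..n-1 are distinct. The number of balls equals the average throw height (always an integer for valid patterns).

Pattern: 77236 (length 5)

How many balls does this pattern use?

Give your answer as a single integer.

Pattern = [7, 7, 2, 3, 6], length n = 5
  position 0: throw height = 7, running sum = 7
  position 1: throw height = 7, running sum = 14
  position 2: throw height = 2, running sum = 16
  position 3: throw height = 3, running sum = 19
  position 4: throw height = 6, running sum = 25
Total sum = 25; balls = sum / n = 25 / 5 = 5

Answer: 5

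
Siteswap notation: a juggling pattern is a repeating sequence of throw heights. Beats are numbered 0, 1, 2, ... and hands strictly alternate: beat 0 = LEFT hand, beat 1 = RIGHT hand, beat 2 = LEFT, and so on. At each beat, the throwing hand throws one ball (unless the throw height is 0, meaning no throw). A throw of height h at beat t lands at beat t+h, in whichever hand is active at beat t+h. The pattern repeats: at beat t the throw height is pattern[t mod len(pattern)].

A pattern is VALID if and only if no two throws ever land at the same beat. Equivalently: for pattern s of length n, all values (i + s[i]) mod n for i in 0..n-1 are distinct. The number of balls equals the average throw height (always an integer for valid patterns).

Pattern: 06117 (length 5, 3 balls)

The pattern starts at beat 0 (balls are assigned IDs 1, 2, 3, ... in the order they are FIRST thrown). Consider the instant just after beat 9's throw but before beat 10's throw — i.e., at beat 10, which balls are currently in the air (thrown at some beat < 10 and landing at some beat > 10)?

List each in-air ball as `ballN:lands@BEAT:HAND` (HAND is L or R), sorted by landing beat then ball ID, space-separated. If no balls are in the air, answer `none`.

Answer: ball2:lands@11:R ball3:lands@12:L ball1:lands@16:L

Derivation:
Beat 1 (R): throw ball1 h=6 -> lands@7:R; in-air after throw: [b1@7:R]
Beat 2 (L): throw ball2 h=1 -> lands@3:R; in-air after throw: [b2@3:R b1@7:R]
Beat 3 (R): throw ball2 h=1 -> lands@4:L; in-air after throw: [b2@4:L b1@7:R]
Beat 4 (L): throw ball2 h=7 -> lands@11:R; in-air after throw: [b1@7:R b2@11:R]
Beat 6 (L): throw ball3 h=6 -> lands@12:L; in-air after throw: [b1@7:R b2@11:R b3@12:L]
Beat 7 (R): throw ball1 h=1 -> lands@8:L; in-air after throw: [b1@8:L b2@11:R b3@12:L]
Beat 8 (L): throw ball1 h=1 -> lands@9:R; in-air after throw: [b1@9:R b2@11:R b3@12:L]
Beat 9 (R): throw ball1 h=7 -> lands@16:L; in-air after throw: [b2@11:R b3@12:L b1@16:L]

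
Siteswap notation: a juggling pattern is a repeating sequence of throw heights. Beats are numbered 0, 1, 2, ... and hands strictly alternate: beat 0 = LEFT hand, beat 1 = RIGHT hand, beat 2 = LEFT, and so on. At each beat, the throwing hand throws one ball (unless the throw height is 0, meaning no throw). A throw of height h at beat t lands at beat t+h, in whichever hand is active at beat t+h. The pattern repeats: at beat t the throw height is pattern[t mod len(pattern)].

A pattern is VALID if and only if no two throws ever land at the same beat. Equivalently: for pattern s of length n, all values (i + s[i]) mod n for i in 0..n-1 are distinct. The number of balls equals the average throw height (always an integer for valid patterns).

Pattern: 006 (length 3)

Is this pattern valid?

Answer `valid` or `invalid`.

Answer: valid

Derivation:
i=0: (i + s[i]) mod n = (0 + 0) mod 3 = 0
i=1: (i + s[i]) mod n = (1 + 0) mod 3 = 1
i=2: (i + s[i]) mod n = (2 + 6) mod 3 = 2
Residues: [0, 1, 2], distinct: True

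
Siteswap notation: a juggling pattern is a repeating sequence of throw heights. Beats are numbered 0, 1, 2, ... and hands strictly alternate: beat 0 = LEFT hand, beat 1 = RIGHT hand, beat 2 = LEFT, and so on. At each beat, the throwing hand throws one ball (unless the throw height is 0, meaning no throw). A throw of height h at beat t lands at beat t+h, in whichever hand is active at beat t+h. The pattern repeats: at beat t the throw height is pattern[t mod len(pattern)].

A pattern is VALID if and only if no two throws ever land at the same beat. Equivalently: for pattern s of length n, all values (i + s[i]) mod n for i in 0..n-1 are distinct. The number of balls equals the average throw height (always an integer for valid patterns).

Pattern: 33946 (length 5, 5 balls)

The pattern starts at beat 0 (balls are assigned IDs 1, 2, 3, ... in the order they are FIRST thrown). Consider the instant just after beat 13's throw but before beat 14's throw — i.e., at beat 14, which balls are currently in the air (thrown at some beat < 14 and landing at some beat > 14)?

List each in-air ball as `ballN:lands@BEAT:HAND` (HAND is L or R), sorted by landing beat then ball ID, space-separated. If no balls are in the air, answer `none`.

Beat 0 (L): throw ball1 h=3 -> lands@3:R; in-air after throw: [b1@3:R]
Beat 1 (R): throw ball2 h=3 -> lands@4:L; in-air after throw: [b1@3:R b2@4:L]
Beat 2 (L): throw ball3 h=9 -> lands@11:R; in-air after throw: [b1@3:R b2@4:L b3@11:R]
Beat 3 (R): throw ball1 h=4 -> lands@7:R; in-air after throw: [b2@4:L b1@7:R b3@11:R]
Beat 4 (L): throw ball2 h=6 -> lands@10:L; in-air after throw: [b1@7:R b2@10:L b3@11:R]
Beat 5 (R): throw ball4 h=3 -> lands@8:L; in-air after throw: [b1@7:R b4@8:L b2@10:L b3@11:R]
Beat 6 (L): throw ball5 h=3 -> lands@9:R; in-air after throw: [b1@7:R b4@8:L b5@9:R b2@10:L b3@11:R]
Beat 7 (R): throw ball1 h=9 -> lands@16:L; in-air after throw: [b4@8:L b5@9:R b2@10:L b3@11:R b1@16:L]
Beat 8 (L): throw ball4 h=4 -> lands@12:L; in-air after throw: [b5@9:R b2@10:L b3@11:R b4@12:L b1@16:L]
Beat 9 (R): throw ball5 h=6 -> lands@15:R; in-air after throw: [b2@10:L b3@11:R b4@12:L b5@15:R b1@16:L]
Beat 10 (L): throw ball2 h=3 -> lands@13:R; in-air after throw: [b3@11:R b4@12:L b2@13:R b5@15:R b1@16:L]
Beat 11 (R): throw ball3 h=3 -> lands@14:L; in-air after throw: [b4@12:L b2@13:R b3@14:L b5@15:R b1@16:L]
Beat 12 (L): throw ball4 h=9 -> lands@21:R; in-air after throw: [b2@13:R b3@14:L b5@15:R b1@16:L b4@21:R]
Beat 13 (R): throw ball2 h=4 -> lands@17:R; in-air after throw: [b3@14:L b5@15:R b1@16:L b2@17:R b4@21:R]
Beat 14 (L): throw ball3 h=6 -> lands@20:L; in-air after throw: [b5@15:R b1@16:L b2@17:R b3@20:L b4@21:R]

Answer: ball5:lands@15:R ball1:lands@16:L ball2:lands@17:R ball4:lands@21:R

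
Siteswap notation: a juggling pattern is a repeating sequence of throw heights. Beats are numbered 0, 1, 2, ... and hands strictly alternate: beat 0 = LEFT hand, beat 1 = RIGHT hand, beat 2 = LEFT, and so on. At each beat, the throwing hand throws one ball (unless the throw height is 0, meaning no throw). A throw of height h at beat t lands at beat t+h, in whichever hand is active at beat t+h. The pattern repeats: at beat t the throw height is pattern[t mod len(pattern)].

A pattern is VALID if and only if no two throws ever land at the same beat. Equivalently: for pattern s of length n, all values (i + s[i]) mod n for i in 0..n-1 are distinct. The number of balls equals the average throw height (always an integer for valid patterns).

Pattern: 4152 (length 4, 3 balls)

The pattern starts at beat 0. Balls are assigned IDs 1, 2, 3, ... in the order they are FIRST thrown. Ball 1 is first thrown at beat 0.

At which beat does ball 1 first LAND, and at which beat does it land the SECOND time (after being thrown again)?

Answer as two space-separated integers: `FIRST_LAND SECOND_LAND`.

Answer: 4 8

Derivation:
Beat 0 (L): throw ball1 h=4 -> lands@4:L; in-air after throw: [b1@4:L]
Beat 1 (R): throw ball2 h=1 -> lands@2:L; in-air after throw: [b2@2:L b1@4:L]
Beat 2 (L): throw ball2 h=5 -> lands@7:R; in-air after throw: [b1@4:L b2@7:R]
Beat 3 (R): throw ball3 h=2 -> lands@5:R; in-air after throw: [b1@4:L b3@5:R b2@7:R]
Beat 4 (L): throw ball1 h=4 -> lands@8:L; in-air after throw: [b3@5:R b2@7:R b1@8:L]
Beat 5 (R): throw ball3 h=1 -> lands@6:L; in-air after throw: [b3@6:L b2@7:R b1@8:L]
Beat 6 (L): throw ball3 h=5 -> lands@11:R; in-air after throw: [b2@7:R b1@8:L b3@11:R]
Beat 7 (R): throw ball2 h=2 -> lands@9:R; in-air after throw: [b1@8:L b2@9:R b3@11:R]
Beat 8 (L): throw ball1 h=4 -> lands@12:L; in-air after throw: [b2@9:R b3@11:R b1@12:L]
Ball 1: thrown@0 h=4 -> first land @4; rethrown@4 h=4 -> second land @8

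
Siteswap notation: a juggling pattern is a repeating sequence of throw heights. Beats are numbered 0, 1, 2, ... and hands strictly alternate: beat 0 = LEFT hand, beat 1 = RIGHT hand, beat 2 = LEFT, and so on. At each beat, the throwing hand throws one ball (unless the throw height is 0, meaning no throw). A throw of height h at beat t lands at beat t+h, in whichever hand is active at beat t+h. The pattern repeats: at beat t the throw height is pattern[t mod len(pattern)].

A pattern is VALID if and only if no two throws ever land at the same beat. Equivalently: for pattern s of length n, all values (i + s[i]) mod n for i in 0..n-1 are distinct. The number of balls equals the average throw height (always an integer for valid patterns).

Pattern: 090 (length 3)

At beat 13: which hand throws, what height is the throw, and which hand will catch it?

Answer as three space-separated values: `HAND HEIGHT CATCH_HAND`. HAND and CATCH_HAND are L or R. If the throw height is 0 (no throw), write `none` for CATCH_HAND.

Beat 13: 13 mod 2 = 1, so hand = R
Throw height = pattern[13 mod 3] = pattern[1] = 9
Lands at beat 13+9=22, 22 mod 2 = 0, so catch hand = L

Answer: R 9 L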